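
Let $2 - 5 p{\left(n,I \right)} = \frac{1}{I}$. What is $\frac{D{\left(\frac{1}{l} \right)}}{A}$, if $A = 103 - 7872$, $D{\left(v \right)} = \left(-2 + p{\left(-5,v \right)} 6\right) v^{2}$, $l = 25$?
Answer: $\frac{148}{24278125} \approx 6.096 \cdot 10^{-6}$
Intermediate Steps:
$p{\left(n,I \right)} = \frac{2}{5} - \frac{1}{5 I}$
$D{\left(v \right)} = v^{2} \left(-2 + \frac{6 \left(-1 + 2 v\right)}{5 v}\right)$ ($D{\left(v \right)} = \left(-2 + \frac{-1 + 2 v}{5 v} 6\right) v^{2} = \left(-2 + \frac{6 \left(-1 + 2 v\right)}{5 v}\right) v^{2} = v^{2} \left(-2 + \frac{6 \left(-1 + 2 v\right)}{5 v}\right)$)
$A = -7769$ ($A = 103 - 7872 = -7769$)
$\frac{D{\left(\frac{1}{l} \right)}}{A} = \frac{\frac{2}{5} \cdot \frac{1}{25} \left(-3 + \frac{1}{25}\right)}{-7769} = \frac{2}{5} \cdot \frac{1}{25} \left(-3 + \frac{1}{25}\right) \left(- \frac{1}{7769}\right) = \frac{2}{5} \cdot \frac{1}{25} \left(- \frac{74}{25}\right) \left(- \frac{1}{7769}\right) = \left(- \frac{148}{3125}\right) \left(- \frac{1}{7769}\right) = \frac{148}{24278125}$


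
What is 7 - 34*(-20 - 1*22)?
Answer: 1435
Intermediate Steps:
7 - 34*(-20 - 1*22) = 7 - 34*(-20 - 22) = 7 - 34*(-42) = 7 + 1428 = 1435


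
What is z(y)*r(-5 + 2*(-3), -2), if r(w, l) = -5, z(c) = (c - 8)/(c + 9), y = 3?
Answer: 25/12 ≈ 2.0833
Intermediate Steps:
z(c) = (-8 + c)/(9 + c)
z(y)*r(-5 + 2*(-3), -2) = ((-8 + 3)/(9 + 3))*(-5) = (-5/12)*(-5) = ((1/12)*(-5))*(-5) = -5/12*(-5) = 25/12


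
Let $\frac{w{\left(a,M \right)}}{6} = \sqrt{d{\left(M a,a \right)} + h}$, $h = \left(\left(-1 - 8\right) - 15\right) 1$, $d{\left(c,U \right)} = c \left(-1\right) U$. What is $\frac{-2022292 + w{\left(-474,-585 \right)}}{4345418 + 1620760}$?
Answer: $- \frac{1011146}{2983089} + \frac{2 \sqrt{32858859}}{994363} \approx -0.32743$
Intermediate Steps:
$d{\left(c,U \right)} = - U c$ ($d{\left(c,U \right)} = - c U = - U c$)
$h = -24$ ($h = \left(\left(-1 - 8\right) - 15\right) 1 = \left(-9 - 15\right) 1 = \left(-24\right) 1 = -24$)
$w{\left(a,M \right)} = 6 \sqrt{-24 - M a^{2}}$ ($w{\left(a,M \right)} = 6 \sqrt{- a M a - 24} = 6 \sqrt{- M a^{2} - 24} = 6 \sqrt{-24 - M a^{2}}$)
$\frac{-2022292 + w{\left(-474,-585 \right)}}{4345418 + 1620760} = \frac{-2022292 + 6 \sqrt{-24 - - 585 \left(-474\right)^{2}}}{4345418 + 1620760} = \frac{-2022292 + 6 \sqrt{-24 - \left(-585\right) 224676}}{5966178} = \left(-2022292 + 6 \sqrt{-24 + 131435460}\right) \frac{1}{5966178} = \left(-2022292 + 6 \sqrt{131435436}\right) \frac{1}{5966178} = \left(-2022292 + 6 \cdot 2 \sqrt{32858859}\right) \frac{1}{5966178} = \left(-2022292 + 12 \sqrt{32858859}\right) \frac{1}{5966178} = - \frac{1011146}{2983089} + \frac{2 \sqrt{32858859}}{994363}$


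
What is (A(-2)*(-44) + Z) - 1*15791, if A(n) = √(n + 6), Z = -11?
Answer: -15890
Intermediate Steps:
A(n) = √(6 + n)
(A(-2)*(-44) + Z) - 1*15791 = (√(6 - 2)*(-44) - 11) - 1*15791 = (√4*(-44) - 11) - 15791 = (2*(-44) - 11) - 15791 = (-88 - 11) - 15791 = -99 - 15791 = -15890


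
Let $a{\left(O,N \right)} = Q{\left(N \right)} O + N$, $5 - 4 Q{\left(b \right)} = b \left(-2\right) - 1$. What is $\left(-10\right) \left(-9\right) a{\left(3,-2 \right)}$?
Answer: $-45$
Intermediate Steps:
$Q{\left(b \right)} = \frac{3}{2} + \frac{b}{2}$ ($Q{\left(b \right)} = \frac{5}{4} - \frac{b \left(-2\right) - 1}{4} = \frac{5}{4} - \frac{- 2 b - 1}{4} = \frac{5}{4} - \frac{-1 - 2 b}{4} = \frac{5}{4} + \left(\frac{1}{4} + \frac{b}{2}\right) = \frac{3}{2} + \frac{b}{2}$)
$a{\left(O,N \right)} = N + O \left(\frac{3}{2} + \frac{N}{2}\right)$ ($a{\left(O,N \right)} = \left(\frac{3}{2} + \frac{N}{2}\right) O + N = O \left(\frac{3}{2} + \frac{N}{2}\right) + N = N + O \left(\frac{3}{2} + \frac{N}{2}\right)$)
$\left(-10\right) \left(-9\right) a{\left(3,-2 \right)} = \left(-10\right) \left(-9\right) \left(-2 + \frac{1}{2} \cdot 3 \left(3 - 2\right)\right) = 90 \left(-2 + \frac{1}{2} \cdot 3 \cdot 1\right) = 90 \left(-2 + \frac{3}{2}\right) = 90 \left(- \frac{1}{2}\right) = -45$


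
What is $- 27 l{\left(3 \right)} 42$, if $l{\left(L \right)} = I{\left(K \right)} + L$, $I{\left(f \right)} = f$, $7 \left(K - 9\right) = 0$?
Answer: $-13608$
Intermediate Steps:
$K = 9$ ($K = 9 + \frac{1}{7} \cdot 0 = 9 + 0 = 9$)
$l{\left(L \right)} = 9 + L$
$- 27 l{\left(3 \right)} 42 = - 27 \left(9 + 3\right) 42 = \left(-27\right) 12 \cdot 42 = \left(-324\right) 42 = -13608$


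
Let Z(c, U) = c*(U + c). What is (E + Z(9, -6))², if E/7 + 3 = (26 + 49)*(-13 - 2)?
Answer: 61921161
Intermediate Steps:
E = -7896 (E = -21 + 7*((26 + 49)*(-13 - 2)) = -21 + 7*(75*(-15)) = -21 + 7*(-1125) = -21 - 7875 = -7896)
(E + Z(9, -6))² = (-7896 + 9*(-6 + 9))² = (-7896 + 9*3)² = (-7896 + 27)² = (-7869)² = 61921161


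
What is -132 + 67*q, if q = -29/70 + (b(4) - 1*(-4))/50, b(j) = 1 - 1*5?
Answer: -11183/70 ≈ -159.76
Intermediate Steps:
b(j) = -4 (b(j) = 1 - 5 = -4)
q = -29/70 (q = -29/70 + (-4 - 1*(-4))/50 = -29*1/70 + (-4 + 4)*(1/50) = -29/70 + 0*(1/50) = -29/70 + 0 = -29/70 ≈ -0.41429)
-132 + 67*q = -132 + 67*(-29/70) = -132 - 1943/70 = -11183/70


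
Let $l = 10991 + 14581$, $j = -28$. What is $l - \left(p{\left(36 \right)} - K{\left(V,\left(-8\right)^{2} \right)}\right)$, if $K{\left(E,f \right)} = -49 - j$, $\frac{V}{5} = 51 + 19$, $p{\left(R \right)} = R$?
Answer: $25515$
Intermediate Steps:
$V = 350$ ($V = 5 \left(51 + 19\right) = 5 \cdot 70 = 350$)
$K{\left(E,f \right)} = -21$ ($K{\left(E,f \right)} = -49 - -28 = -49 + 28 = -21$)
$l = 25572$
$l - \left(p{\left(36 \right)} - K{\left(V,\left(-8\right)^{2} \right)}\right) = 25572 - \left(36 - -21\right) = 25572 - \left(36 + 21\right) = 25572 - 57 = 25515$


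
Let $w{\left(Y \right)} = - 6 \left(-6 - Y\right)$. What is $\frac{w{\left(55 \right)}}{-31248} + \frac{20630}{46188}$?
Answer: $\frac{8718631}{20045592} \approx 0.43494$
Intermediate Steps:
$w{\left(Y \right)} = 36 + 6 Y$
$\frac{w{\left(55 \right)}}{-31248} + \frac{20630}{46188} = \frac{36 + 6 \cdot 55}{-31248} + \frac{20630}{46188} = \left(36 + 330\right) \left(- \frac{1}{31248}\right) + 20630 \cdot \frac{1}{46188} = 366 \left(- \frac{1}{31248}\right) + \frac{10315}{23094} = - \frac{61}{5208} + \frac{10315}{23094} = \frac{8718631}{20045592}$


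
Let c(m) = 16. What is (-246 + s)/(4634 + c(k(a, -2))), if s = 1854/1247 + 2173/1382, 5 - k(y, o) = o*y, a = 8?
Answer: -16746925/320543844 ≈ -0.052245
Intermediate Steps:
k(y, o) = 5 - o*y
s = 5271959/1723354 (s = 1854*(1/1247) + 2173*(1/1382) = 1854/1247 + 2173/1382 = 5271959/1723354 ≈ 3.0591)
(-246 + s)/(4634 + c(k(a, -2))) = (-246 + 5271959/1723354)/(4634 + 16) = -418673125/1723354/4650 = -418673125/1723354*1/4650 = -16746925/320543844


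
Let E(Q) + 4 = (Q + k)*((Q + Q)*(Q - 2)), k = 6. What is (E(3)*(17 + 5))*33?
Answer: 36300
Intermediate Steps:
E(Q) = -4 + 2*Q*(-2 + Q)*(6 + Q) (E(Q) = -4 + (Q + 6)*((Q + Q)*(Q - 2)) = -4 + (6 + Q)*((2*Q)*(-2 + Q)) = -4 + (6 + Q)*(2*Q*(-2 + Q)) = -4 + 2*Q*(-2 + Q)*(6 + Q))
(E(3)*(17 + 5))*33 = ((-4 - 24*3 + 2*3**3 + 8*3**2)*(17 + 5))*33 = ((-4 - 72 + 2*27 + 8*9)*22)*33 = ((-4 - 72 + 54 + 72)*22)*33 = (50*22)*33 = 1100*33 = 36300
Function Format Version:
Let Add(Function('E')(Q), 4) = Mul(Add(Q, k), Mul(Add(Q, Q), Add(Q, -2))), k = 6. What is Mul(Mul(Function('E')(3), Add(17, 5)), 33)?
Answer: 36300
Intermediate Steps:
Function('E')(Q) = Add(-4, Mul(2, Q, Add(-2, Q), Add(6, Q))) (Function('E')(Q) = Add(-4, Mul(Add(Q, 6), Mul(Add(Q, Q), Add(Q, -2)))) = Add(-4, Mul(Add(6, Q), Mul(Mul(2, Q), Add(-2, Q)))) = Add(-4, Mul(Add(6, Q), Mul(2, Q, Add(-2, Q)))) = Add(-4, Mul(2, Q, Add(-2, Q), Add(6, Q))))
Mul(Mul(Function('E')(3), Add(17, 5)), 33) = Mul(Mul(Add(-4, Mul(-24, 3), Mul(2, Pow(3, 3)), Mul(8, Pow(3, 2))), Add(17, 5)), 33) = Mul(Mul(Add(-4, -72, Mul(2, 27), Mul(8, 9)), 22), 33) = Mul(Mul(Add(-4, -72, 54, 72), 22), 33) = Mul(Mul(50, 22), 33) = Mul(1100, 33) = 36300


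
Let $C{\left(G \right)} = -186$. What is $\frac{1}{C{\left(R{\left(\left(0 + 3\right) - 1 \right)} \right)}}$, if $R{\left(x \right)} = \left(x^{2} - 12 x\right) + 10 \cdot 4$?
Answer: $- \frac{1}{186} \approx -0.0053763$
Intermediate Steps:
$R{\left(x \right)} = 40 + x^{2} - 12 x$ ($R{\left(x \right)} = \left(x^{2} - 12 x\right) + 40 = 40 + x^{2} - 12 x$)
$\frac{1}{C{\left(R{\left(\left(0 + 3\right) - 1 \right)} \right)}} = \frac{1}{-186} = - \frac{1}{186}$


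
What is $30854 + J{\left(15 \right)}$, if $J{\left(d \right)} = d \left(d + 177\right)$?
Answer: $33734$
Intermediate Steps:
$J{\left(d \right)} = d \left(177 + d\right)$
$30854 + J{\left(15 \right)} = 30854 + 15 \left(177 + 15\right) = 30854 + 15 \cdot 192 = 30854 + 2880 = 33734$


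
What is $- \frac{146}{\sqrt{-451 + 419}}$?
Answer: $\frac{73 i \sqrt{2}}{4} \approx 25.809 i$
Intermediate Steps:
$- \frac{146}{\sqrt{-451 + 419}} = - \frac{146}{\sqrt{-32}} = - \frac{146}{4 i \sqrt{2}} = - 146 \left(- \frac{i \sqrt{2}}{8}\right) = \frac{73 i \sqrt{2}}{4}$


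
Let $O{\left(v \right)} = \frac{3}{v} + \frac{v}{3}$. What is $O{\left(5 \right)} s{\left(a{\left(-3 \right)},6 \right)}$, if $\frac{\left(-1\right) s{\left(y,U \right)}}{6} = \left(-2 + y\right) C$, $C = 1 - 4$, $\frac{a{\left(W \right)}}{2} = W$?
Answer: $- \frac{1632}{5} \approx -326.4$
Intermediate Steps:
$a{\left(W \right)} = 2 W$
$C = -3$ ($C = 1 - 4 = -3$)
$s{\left(y,U \right)} = -36 + 18 y$ ($s{\left(y,U \right)} = - 6 \left(-2 + y\right) \left(-3\right) = - 6 \left(6 - 3 y\right) = -36 + 18 y$)
$O{\left(v \right)} = \frac{3}{v} + \frac{v}{3}$ ($O{\left(v \right)} = \frac{3}{v} + v \frac{1}{3} = \frac{3}{v} + \frac{v}{3}$)
$O{\left(5 \right)} s{\left(a{\left(-3 \right)},6 \right)} = \left(\frac{3}{5} + \frac{1}{3} \cdot 5\right) \left(-36 + 18 \cdot 2 \left(-3\right)\right) = \left(3 \cdot \frac{1}{5} + \frac{5}{3}\right) \left(-36 + 18 \left(-6\right)\right) = \left(\frac{3}{5} + \frac{5}{3}\right) \left(-36 - 108\right) = \frac{34}{15} \left(-144\right) = - \frac{1632}{5}$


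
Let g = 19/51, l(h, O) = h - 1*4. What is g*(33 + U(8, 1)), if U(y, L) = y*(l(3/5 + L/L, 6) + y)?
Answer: 7391/255 ≈ 28.984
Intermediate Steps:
l(h, O) = -4 + h (l(h, O) = h - 4 = -4 + h)
U(y, L) = y*(-12/5 + y) (U(y, L) = y*((-4 + (3/5 + L/L)) + y) = y*((-4 + (3*(1/5) + 1)) + y) = y*((-4 + (3/5 + 1)) + y) = y*((-4 + 8/5) + y) = y*(-12/5 + y))
g = 19/51 (g = 19*(1/51) = 19/51 ≈ 0.37255)
g*(33 + U(8, 1)) = 19*(33 + (1/5)*8*(-12 + 5*8))/51 = 19*(33 + (1/5)*8*(-12 + 40))/51 = 19*(33 + (1/5)*8*28)/51 = 19*(33 + 224/5)/51 = (19/51)*(389/5) = 7391/255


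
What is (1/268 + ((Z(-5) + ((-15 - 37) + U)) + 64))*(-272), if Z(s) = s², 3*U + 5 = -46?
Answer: -364548/67 ≈ -5441.0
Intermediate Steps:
U = -17 (U = -5/3 + (⅓)*(-46) = -5/3 - 46/3 = -17)
(1/268 + ((Z(-5) + ((-15 - 37) + U)) + 64))*(-272) = (1/268 + (((-5)² + ((-15 - 37) - 17)) + 64))*(-272) = (1/268 + ((25 + (-52 - 17)) + 64))*(-272) = (1/268 + ((25 - 69) + 64))*(-272) = (1/268 + (-44 + 64))*(-272) = (1/268 + 20)*(-272) = (5361/268)*(-272) = -364548/67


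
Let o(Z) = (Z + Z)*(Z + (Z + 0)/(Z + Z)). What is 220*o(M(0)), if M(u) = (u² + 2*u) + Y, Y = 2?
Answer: 2200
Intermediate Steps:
M(u) = 2 + u² + 2*u (M(u) = (u² + 2*u) + 2 = 2 + u² + 2*u)
o(Z) = 2*Z*(½ + Z) (o(Z) = (2*Z)*(Z + Z/((2*Z))) = (2*Z)*(Z + Z*(1/(2*Z))) = (2*Z)*(Z + ½) = (2*Z)*(½ + Z) = 2*Z*(½ + Z))
220*o(M(0)) = 220*((2 + 0² + 2*0)*(1 + 2*(2 + 0² + 2*0))) = 220*((2 + 0 + 0)*(1 + 2*(2 + 0 + 0))) = 220*(2*(1 + 2*2)) = 220*(2*(1 + 4)) = 220*(2*5) = 220*10 = 2200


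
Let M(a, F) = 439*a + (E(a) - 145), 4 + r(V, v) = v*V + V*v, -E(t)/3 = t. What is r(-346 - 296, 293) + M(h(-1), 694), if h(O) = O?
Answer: -376797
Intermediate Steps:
E(t) = -3*t
r(V, v) = -4 + 2*V*v (r(V, v) = -4 + (v*V + V*v) = -4 + (V*v + V*v) = -4 + 2*V*v)
M(a, F) = -145 + 436*a (M(a, F) = 439*a + (-3*a - 145) = 439*a + (-145 - 3*a) = -145 + 436*a)
r(-346 - 296, 293) + M(h(-1), 694) = (-4 + 2*(-346 - 296)*293) + (-145 + 436*(-1)) = (-4 + 2*(-642)*293) + (-145 - 436) = (-4 - 376212) - 581 = -376216 - 581 = -376797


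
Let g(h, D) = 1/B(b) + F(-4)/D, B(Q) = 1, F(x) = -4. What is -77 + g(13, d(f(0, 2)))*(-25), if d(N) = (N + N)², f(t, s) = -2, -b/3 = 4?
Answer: -383/4 ≈ -95.750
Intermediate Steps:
b = -12 (b = -3*4 = -12)
d(N) = 4*N² (d(N) = (2*N)² = 4*N²)
g(h, D) = 1 - 4/D (g(h, D) = 1/1 - 4/D = 1*1 - 4/D = 1 - 4/D)
-77 + g(13, d(f(0, 2)))*(-25) = -77 + ((-4 + 4*(-2)²)/((4*(-2)²)))*(-25) = -77 + ((-4 + 4*4)/((4*4)))*(-25) = -77 + ((-4 + 16)/16)*(-25) = -77 + ((1/16)*12)*(-25) = -77 + (¾)*(-25) = -77 - 75/4 = -383/4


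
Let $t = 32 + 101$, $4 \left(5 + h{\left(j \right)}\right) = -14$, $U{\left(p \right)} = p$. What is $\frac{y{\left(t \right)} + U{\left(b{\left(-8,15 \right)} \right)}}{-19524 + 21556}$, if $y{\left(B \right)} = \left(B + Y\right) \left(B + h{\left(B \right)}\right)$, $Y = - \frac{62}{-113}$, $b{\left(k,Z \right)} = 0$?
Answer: $\frac{3757659}{459232} \approx 8.1825$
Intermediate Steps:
$h{\left(j \right)} = - \frac{17}{2}$ ($h{\left(j \right)} = -5 + \frac{1}{4} \left(-14\right) = -5 - \frac{7}{2} = - \frac{17}{2}$)
$t = 133$
$Y = \frac{62}{113}$ ($Y = \left(-62\right) \left(- \frac{1}{113}\right) = \frac{62}{113} \approx 0.54867$)
$y{\left(B \right)} = \left(- \frac{17}{2} + B\right) \left(\frac{62}{113} + B\right)$ ($y{\left(B \right)} = \left(B + \frac{62}{113}\right) \left(B - \frac{17}{2}\right) = \left(\frac{62}{113} + B\right) \left(- \frac{17}{2} + B\right) = \left(- \frac{17}{2} + B\right) \left(\frac{62}{113} + B\right)$)
$\frac{y{\left(t \right)} + U{\left(b{\left(-8,15 \right)} \right)}}{-19524 + 21556} = \frac{\left(- \frac{527}{113} + 133^{2} - \frac{239001}{226}\right) + 0}{-19524 + 21556} = \frac{\left(- \frac{527}{113} + 17689 - \frac{239001}{226}\right) + 0}{2032} = \left(\frac{3757659}{226} + 0\right) \frac{1}{2032} = \frac{3757659}{226} \cdot \frac{1}{2032} = \frac{3757659}{459232}$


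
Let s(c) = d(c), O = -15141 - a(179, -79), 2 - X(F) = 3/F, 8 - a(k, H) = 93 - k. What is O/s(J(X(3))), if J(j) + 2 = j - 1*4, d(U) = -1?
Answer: 15235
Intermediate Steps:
a(k, H) = -85 + k (a(k, H) = 8 - (93 - k) = 8 + (-93 + k) = -85 + k)
X(F) = 2 - 3/F
J(j) = -6 + j (J(j) = -2 + (j - 1*4) = -2 + (j - 4) = -2 + (-4 + j) = -6 + j)
O = -15235 (O = -15141 - (-85 + 179) = -15141 - 1*94 = -15141 - 94 = -15235)
s(c) = -1
O/s(J(X(3))) = -15235/(-1) = -15235*(-1) = 15235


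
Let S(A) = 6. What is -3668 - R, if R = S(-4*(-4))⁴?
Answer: -4964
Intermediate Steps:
R = 1296 (R = 6⁴ = 1296)
-3668 - R = -3668 - 1*1296 = -3668 - 1296 = -4964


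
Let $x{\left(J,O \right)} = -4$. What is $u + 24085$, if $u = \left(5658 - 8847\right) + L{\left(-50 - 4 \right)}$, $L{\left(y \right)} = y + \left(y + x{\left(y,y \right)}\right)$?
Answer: $20784$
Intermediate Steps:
$L{\left(y \right)} = -4 + 2 y$ ($L{\left(y \right)} = y + \left(y - 4\right) = y + \left(-4 + y\right) = -4 + 2 y$)
$u = -3301$ ($u = \left(5658 - 8847\right) + \left(-4 + 2 \left(-50 - 4\right)\right) = -3189 + \left(-4 + 2 \left(-54\right)\right) = -3189 - 112 = -3301$)
$u + 24085 = -3301 + 24085 = 20784$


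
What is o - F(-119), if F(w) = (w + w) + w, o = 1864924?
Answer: 1865281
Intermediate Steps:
F(w) = 3*w (F(w) = 2*w + w = 3*w)
o - F(-119) = 1864924 - 3*(-119) = 1864924 - 1*(-357) = 1864924 + 357 = 1865281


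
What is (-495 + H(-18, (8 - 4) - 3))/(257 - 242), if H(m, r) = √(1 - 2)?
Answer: -33 + I/15 ≈ -33.0 + 0.066667*I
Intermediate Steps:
H(m, r) = I (H(m, r) = √(-1) = I)
(-495 + H(-18, (8 - 4) - 3))/(257 - 242) = (-495 + I)/(257 - 242) = (-495 + I)/15 = (-495 + I)*(1/15) = -33 + I/15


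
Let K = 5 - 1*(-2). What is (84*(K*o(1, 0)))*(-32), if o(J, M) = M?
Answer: 0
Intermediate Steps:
K = 7 (K = 5 + 2 = 7)
(84*(K*o(1, 0)))*(-32) = (84*(7*0))*(-32) = (84*0)*(-32) = 0*(-32) = 0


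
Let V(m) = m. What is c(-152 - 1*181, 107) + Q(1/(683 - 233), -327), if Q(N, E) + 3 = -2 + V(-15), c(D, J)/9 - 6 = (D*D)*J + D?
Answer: 106783144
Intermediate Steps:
c(D, J) = 54 + 9*D + 9*J*D² (c(D, J) = 54 + 9*((D*D)*J + D) = 54 + 9*(D²*J + D) = 54 + 9*(J*D² + D) = 54 + 9*(D + J*D²) = 54 + (9*D + 9*J*D²) = 54 + 9*D + 9*J*D²)
Q(N, E) = -20 (Q(N, E) = -3 + (-2 - 15) = -3 - 17 = -20)
c(-152 - 1*181, 107) + Q(1/(683 - 233), -327) = (54 + 9*(-152 - 1*181) + 9*107*(-152 - 1*181)²) - 20 = (54 + 9*(-152 - 181) + 9*107*(-152 - 181)²) - 20 = (54 + 9*(-333) + 9*107*(-333)²) - 20 = (54 - 2997 + 9*107*110889) - 20 = (54 - 2997 + 106786107) - 20 = 106783164 - 20 = 106783144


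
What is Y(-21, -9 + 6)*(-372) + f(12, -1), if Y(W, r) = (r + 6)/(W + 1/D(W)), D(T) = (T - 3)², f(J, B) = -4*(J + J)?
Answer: -518304/12095 ≈ -42.853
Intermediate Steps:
f(J, B) = -8*J
D(T) = (-3 + T)²
Y(W, r) = (6 + r)/(W + (-3 + W)⁻²) (Y(W, r) = (r + 6)/(W + 1/((-3 + W)²)) = (6 + r)/(W + (-3 + W)⁻²))
Y(-21, -9 + 6)*(-372) + f(12, -1) = ((-3 - 21)²*(6 + (-9 + 6))/(1 - 21*(-3 - 21)²))*(-372) - 8*12 = ((-24)²*(6 - 3)/(1 - 21*(-24)²))*(-372) - 96 = (576*3/(1 - 21*576))*(-372) - 96 = (576*3/(1 - 12096))*(-372) - 96 = (576*3/(-12095))*(-372) - 96 = -1/12095*576*3*(-372) - 96 = -1728/12095*(-372) - 96 = 642816/12095 - 96 = -518304/12095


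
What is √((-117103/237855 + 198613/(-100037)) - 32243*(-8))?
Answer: √146038427358954324884436390/23794300635 ≈ 507.88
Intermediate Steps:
√((-117103/237855 + 198613/(-100037)) - 32243*(-8)) = √((-117103*1/237855 + 198613*(-1/100037)) + 257944) = √((-117103/237855 - 198613/100037) + 257944) = √(-58955727926/23794300635 + 257944) = √(6137538127266514/23794300635) = √146038427358954324884436390/23794300635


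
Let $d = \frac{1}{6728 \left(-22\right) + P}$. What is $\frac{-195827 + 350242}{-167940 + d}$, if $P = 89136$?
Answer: $- \frac{9091955200}{9888307201} \approx -0.91947$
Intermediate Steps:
$d = - \frac{1}{58880}$ ($d = \frac{1}{6728 \left(-22\right) + 89136} = \frac{1}{-148016 + 89136} = \frac{1}{-58880} = - \frac{1}{58880} \approx -1.6984 \cdot 10^{-5}$)
$\frac{-195827 + 350242}{-167940 + d} = \frac{-195827 + 350242}{-167940 - \frac{1}{58880}} = \frac{154415}{- \frac{9888307201}{58880}} = 154415 \left(- \frac{58880}{9888307201}\right) = - \frac{9091955200}{9888307201}$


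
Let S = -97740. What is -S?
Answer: 97740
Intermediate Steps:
-S = -1*(-97740) = 97740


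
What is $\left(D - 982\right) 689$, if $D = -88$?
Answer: $-737230$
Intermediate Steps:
$\left(D - 982\right) 689 = \left(-88 - 982\right) 689 = \left(-1070\right) 689 = -737230$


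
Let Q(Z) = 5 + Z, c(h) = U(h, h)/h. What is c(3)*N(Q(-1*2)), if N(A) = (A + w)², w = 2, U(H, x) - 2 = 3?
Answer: 125/3 ≈ 41.667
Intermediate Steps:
U(H, x) = 5 (U(H, x) = 2 + 3 = 5)
c(h) = 5/h
N(A) = (2 + A)² (N(A) = (A + 2)² = (2 + A)²)
c(3)*N(Q(-1*2)) = (5/3)*(2 + (5 - 1*2))² = (5*(⅓))*(2 + (5 - 2))² = 5*(2 + 3)²/3 = (5/3)*5² = (5/3)*25 = 125/3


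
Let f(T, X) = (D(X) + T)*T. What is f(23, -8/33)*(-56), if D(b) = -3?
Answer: -25760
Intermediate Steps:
f(T, X) = T*(-3 + T) (f(T, X) = (-3 + T)*T = T*(-3 + T))
f(23, -8/33)*(-56) = (23*(-3 + 23))*(-56) = (23*20)*(-56) = 460*(-56) = -25760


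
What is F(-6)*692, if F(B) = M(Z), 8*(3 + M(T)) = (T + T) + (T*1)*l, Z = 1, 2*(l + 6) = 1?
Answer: -9515/4 ≈ -2378.8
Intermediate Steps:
l = -11/2 (l = -6 + (½)*1 = -6 + ½ = -11/2 ≈ -5.5000)
M(T) = -3 - 7*T/16 (M(T) = -3 + ((T + T) + (T*1)*(-11/2))/8 = -3 + (2*T + T*(-11/2))/8 = -3 + (2*T - 11*T/2)/8 = -3 + (-7*T/2)/8 = -3 - 7*T/16)
F(B) = -55/16 (F(B) = -3 - 7/16*1 = -3 - 7/16 = -55/16)
F(-6)*692 = -55/16*692 = -9515/4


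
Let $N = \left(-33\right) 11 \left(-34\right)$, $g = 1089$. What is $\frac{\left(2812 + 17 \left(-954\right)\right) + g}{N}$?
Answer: $- \frac{12317}{12342} \approx -0.99797$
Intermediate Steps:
$N = 12342$ ($N = \left(-363\right) \left(-34\right) = 12342$)
$\frac{\left(2812 + 17 \left(-954\right)\right) + g}{N} = \frac{\left(2812 + 17 \left(-954\right)\right) + 1089}{12342} = \left(\left(2812 - 16218\right) + 1089\right) \frac{1}{12342} = \left(-13406 + 1089\right) \frac{1}{12342} = \left(-12317\right) \frac{1}{12342} = - \frac{12317}{12342}$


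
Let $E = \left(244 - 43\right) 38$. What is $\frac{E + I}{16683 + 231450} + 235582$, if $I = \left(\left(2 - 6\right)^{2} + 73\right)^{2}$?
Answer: $\frac{58455683965}{248133} \approx 2.3558 \cdot 10^{5}$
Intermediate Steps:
$E = 7638$ ($E = 201 \cdot 38 = 7638$)
$I = 7921$ ($I = \left(\left(-4\right)^{2} + 73\right)^{2} = \left(16 + 73\right)^{2} = 89^{2} = 7921$)
$\frac{E + I}{16683 + 231450} + 235582 = \frac{7638 + 7921}{16683 + 231450} + 235582 = \frac{15559}{248133} + 235582 = \frac{58455683965}{248133}$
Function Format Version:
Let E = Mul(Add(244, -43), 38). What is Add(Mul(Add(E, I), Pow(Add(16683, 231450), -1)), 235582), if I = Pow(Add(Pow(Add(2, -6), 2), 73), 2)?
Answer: Rational(58455683965, 248133) ≈ 2.3558e+5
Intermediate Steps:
E = 7638 (E = Mul(201, 38) = 7638)
I = 7921 (I = Pow(Add(Pow(-4, 2), 73), 2) = Pow(Add(16, 73), 2) = Pow(89, 2) = 7921)
Add(Mul(Add(E, I), Pow(Add(16683, 231450), -1)), 235582) = Add(Mul(Add(7638, 7921), Pow(Add(16683, 231450), -1)), 235582) = Add(Mul(15559, Pow(248133, -1)), 235582) = Add(Mul(15559, Rational(1, 248133)), 235582) = Add(Rational(15559, 248133), 235582) = Rational(58455683965, 248133)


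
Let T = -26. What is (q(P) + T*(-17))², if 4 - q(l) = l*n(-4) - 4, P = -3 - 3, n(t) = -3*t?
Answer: 272484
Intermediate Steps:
P = -6
q(l) = 8 - 12*l (q(l) = 4 - (l*(-3*(-4)) - 4) = 4 - (l*12 - 4) = 4 - (12*l - 4) = 4 - (-4 + 12*l) = 4 + (4 - 12*l) = 8 - 12*l)
(q(P) + T*(-17))² = ((8 - 12*(-6)) - 26*(-17))² = ((8 + 72) + 442)² = (80 + 442)² = 522² = 272484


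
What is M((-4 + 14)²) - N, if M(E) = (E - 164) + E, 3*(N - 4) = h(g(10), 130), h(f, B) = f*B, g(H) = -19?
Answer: 2566/3 ≈ 855.33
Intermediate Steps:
h(f, B) = B*f
N = -2458/3 (N = 4 + (130*(-19))/3 = 4 + (⅓)*(-2470) = 4 - 2470/3 = -2458/3 ≈ -819.33)
M(E) = -164 + 2*E (M(E) = (-164 + E) + E = -164 + 2*E)
M((-4 + 14)²) - N = (-164 + 2*(-4 + 14)²) - 1*(-2458/3) = (-164 + 2*10²) + 2458/3 = (-164 + 2*100) + 2458/3 = (-164 + 200) + 2458/3 = 36 + 2458/3 = 2566/3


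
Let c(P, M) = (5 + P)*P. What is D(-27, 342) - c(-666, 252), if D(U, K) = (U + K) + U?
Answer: -439938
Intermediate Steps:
c(P, M) = P*(5 + P)
D(U, K) = K + 2*U (D(U, K) = (K + U) + U = K + 2*U)
D(-27, 342) - c(-666, 252) = (342 + 2*(-27)) - (-666)*(5 - 666) = (342 - 54) - (-666)*(-661) = 288 - 1*440226 = 288 - 440226 = -439938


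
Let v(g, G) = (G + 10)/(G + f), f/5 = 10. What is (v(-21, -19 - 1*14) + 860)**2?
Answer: 213072409/289 ≈ 7.3728e+5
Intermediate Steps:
f = 50 (f = 5*10 = 50)
v(g, G) = (10 + G)/(50 + G) (v(g, G) = (G + 10)/(G + 50) = (10 + G)/(50 + G))
(v(-21, -19 - 1*14) + 860)**2 = ((10 + (-19 - 1*14))/(50 + (-19 - 1*14)) + 860)**2 = ((10 + (-19 - 14))/(50 + (-19 - 14)) + 860)**2 = ((10 - 33)/(50 - 33) + 860)**2 = (-23/17 + 860)**2 = (14597/17)**2 = 213072409/289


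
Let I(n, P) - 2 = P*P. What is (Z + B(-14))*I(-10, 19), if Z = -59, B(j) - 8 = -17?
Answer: -24684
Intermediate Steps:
I(n, P) = 2 + P² (I(n, P) = 2 + P*P = 2 + P²)
B(j) = -9 (B(j) = 8 - 17 = -9)
(Z + B(-14))*I(-10, 19) = (-59 - 9)*(2 + 19²) = -68*(2 + 361) = -68*363 = -24684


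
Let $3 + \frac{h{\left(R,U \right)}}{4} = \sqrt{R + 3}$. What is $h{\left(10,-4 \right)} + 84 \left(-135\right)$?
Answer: $-11352 + 4 \sqrt{13} \approx -11338.0$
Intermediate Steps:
$h{\left(R,U \right)} = -12 + 4 \sqrt{3 + R}$ ($h{\left(R,U \right)} = -12 + 4 \sqrt{R + 3} = -12 + 4 \sqrt{3 + R}$)
$h{\left(10,-4 \right)} + 84 \left(-135\right) = \left(-12 + 4 \sqrt{3 + 10}\right) + 84 \left(-135\right) = \left(-12 + 4 \sqrt{13}\right) - 11340 = -11352 + 4 \sqrt{13}$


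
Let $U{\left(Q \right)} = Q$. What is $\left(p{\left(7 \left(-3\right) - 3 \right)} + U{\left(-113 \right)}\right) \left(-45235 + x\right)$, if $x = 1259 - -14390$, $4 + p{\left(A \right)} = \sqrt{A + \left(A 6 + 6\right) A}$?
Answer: $3461562 - 59172 \sqrt{822} \approx 1.7651 \cdot 10^{6}$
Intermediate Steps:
$p{\left(A \right)} = -4 + \sqrt{A + A \left(6 + 6 A\right)}$ ($p{\left(A \right)} = -4 + \sqrt{A + \left(A 6 + 6\right) A} = -4 + \sqrt{A + \left(6 A + 6\right) A} = -4 + \sqrt{A + \left(6 + 6 A\right) A} = -4 + \sqrt{A + A \left(6 + 6 A\right)}$)
$x = 15649$ ($x = 1259 + 14390 = 15649$)
$\left(p{\left(7 \left(-3\right) - 3 \right)} + U{\left(-113 \right)}\right) \left(-45235 + x\right) = \left(\left(-4 + \sqrt{\left(7 \left(-3\right) - 3\right) \left(7 + 6 \left(7 \left(-3\right) - 3\right)\right)}\right) - 113\right) \left(-45235 + 15649\right) = \left(\left(-4 + \sqrt{\left(-21 - 3\right) \left(7 + 6 \left(-21 - 3\right)\right)}\right) - 113\right) \left(-29586\right) = \left(\left(-4 + \sqrt{- 24 \left(7 + 6 \left(-24\right)\right)}\right) - 113\right) \left(-29586\right) = \left(\left(-4 + \sqrt{- 24 \left(7 - 144\right)}\right) - 113\right) \left(-29586\right) = \left(\left(-4 + \sqrt{\left(-24\right) \left(-137\right)}\right) - 113\right) \left(-29586\right) = \left(\left(-4 + \sqrt{3288}\right) - 113\right) \left(-29586\right) = \left(\left(-4 + 2 \sqrt{822}\right) - 113\right) \left(-29586\right) = \left(-117 + 2 \sqrt{822}\right) \left(-29586\right) = 3461562 - 59172 \sqrt{822}$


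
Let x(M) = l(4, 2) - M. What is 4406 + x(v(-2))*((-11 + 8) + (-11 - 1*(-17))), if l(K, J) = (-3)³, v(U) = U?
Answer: 4331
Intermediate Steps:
l(K, J) = -27
x(M) = -27 - M
4406 + x(v(-2))*((-11 + 8) + (-11 - 1*(-17))) = 4406 + (-27 - 1*(-2))*((-11 + 8) + (-11 - 1*(-17))) = 4406 + (-27 + 2)*(-3 + (-11 + 17)) = 4406 - 25*(-3 + 6) = 4406 - 25*3 = 4406 - 75 = 4331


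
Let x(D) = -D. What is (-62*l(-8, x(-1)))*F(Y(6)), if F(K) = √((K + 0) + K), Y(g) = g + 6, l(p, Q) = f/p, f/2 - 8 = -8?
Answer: 0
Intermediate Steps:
f = 0 (f = 16 + 2*(-8) = 16 - 16 = 0)
l(p, Q) = 0 (l(p, Q) = 0/p = 0)
Y(g) = 6 + g
F(K) = √2*√K (F(K) = √(K + K) = √(2*K) = √2*√K)
(-62*l(-8, x(-1)))*F(Y(6)) = (-62*0)*(√2*√(6 + 6)) = 0*(√2*√12) = 0*(√2*(2*√3)) = 0*(2*√6) = 0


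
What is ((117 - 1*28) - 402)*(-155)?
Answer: 48515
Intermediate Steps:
((117 - 1*28) - 402)*(-155) = ((117 - 28) - 402)*(-155) = (89 - 402)*(-155) = -313*(-155) = 48515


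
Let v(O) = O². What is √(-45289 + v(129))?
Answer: 2*I*√7162 ≈ 169.26*I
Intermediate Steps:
√(-45289 + v(129)) = √(-45289 + 129²) = √(-45289 + 16641) = √(-28648) = 2*I*√7162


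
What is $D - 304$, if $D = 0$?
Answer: $-304$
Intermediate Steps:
$D - 304 = 0 - 304 = -304$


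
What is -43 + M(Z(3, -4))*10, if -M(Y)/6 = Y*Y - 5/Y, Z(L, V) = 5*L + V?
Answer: -80033/11 ≈ -7275.7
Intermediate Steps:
Z(L, V) = V + 5*L
M(Y) = -6*Y² + 30/Y (M(Y) = -6*(Y*Y - 5/Y) = -6*(Y² - 5/Y) = -6*Y² + 30/Y)
-43 + M(Z(3, -4))*10 = -43 + (6*(5 - (-4 + 5*3)³)/(-4 + 5*3))*10 = -43 + (6*(5 - (-4 + 15)³)/(-4 + 15))*10 = -43 + (6*(5 - 1*11³)/11)*10 = -43 + (6*(1/11)*(5 - 1*1331))*10 = -43 + (6*(1/11)*(5 - 1331))*10 = -43 + (6*(1/11)*(-1326))*10 = -43 - 7956/11*10 = -43 - 79560/11 = -80033/11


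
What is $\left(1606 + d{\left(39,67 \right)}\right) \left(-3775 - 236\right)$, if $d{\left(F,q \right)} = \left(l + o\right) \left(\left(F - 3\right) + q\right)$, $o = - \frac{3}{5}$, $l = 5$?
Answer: $- \frac{41297256}{5} \approx -8.2594 \cdot 10^{6}$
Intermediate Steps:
$o = - \frac{3}{5}$ ($o = \left(-3\right) \frac{1}{5} = - \frac{3}{5} \approx -0.6$)
$d{\left(F,q \right)} = - \frac{66}{5} + \frac{22 F}{5} + \frac{22 q}{5}$ ($d{\left(F,q \right)} = \left(5 - \frac{3}{5}\right) \left(\left(F - 3\right) + q\right) = \frac{22 \left(\left(-3 + F\right) + q\right)}{5} = \frac{22 \left(-3 + F + q\right)}{5} = - \frac{66}{5} + \frac{22 F}{5} + \frac{22 q}{5}$)
$\left(1606 + d{\left(39,67 \right)}\right) \left(-3775 - 236\right) = \left(1606 + \left(- \frac{66}{5} + \frac{22}{5} \cdot 39 + \frac{22}{5} \cdot 67\right)\right) \left(-3775 - 236\right) = \left(1606 + \left(- \frac{66}{5} + \frac{858}{5} + \frac{1474}{5}\right)\right) \left(-4011\right) = \left(1606 + \frac{2266}{5}\right) \left(-4011\right) = \frac{10296}{5} \left(-4011\right) = - \frac{41297256}{5}$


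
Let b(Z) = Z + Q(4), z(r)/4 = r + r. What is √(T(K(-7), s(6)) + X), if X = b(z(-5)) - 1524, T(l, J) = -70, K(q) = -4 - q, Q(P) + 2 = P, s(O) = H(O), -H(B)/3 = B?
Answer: 4*I*√102 ≈ 40.398*I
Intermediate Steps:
H(B) = -3*B
z(r) = 8*r (z(r) = 4*(r + r) = 4*(2*r) = 8*r)
s(O) = -3*O
Q(P) = -2 + P
b(Z) = 2 + Z (b(Z) = Z + (-2 + 4) = Z + 2 = 2 + Z)
X = -1562 (X = (2 + 8*(-5)) - 1524 = (2 - 40) - 1524 = -38 - 1524 = -1562)
√(T(K(-7), s(6)) + X) = √(-70 - 1562) = √(-1632) = 4*I*√102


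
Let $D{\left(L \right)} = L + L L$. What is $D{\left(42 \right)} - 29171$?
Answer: $-27365$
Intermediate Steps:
$D{\left(L \right)} = L + L^{2}$
$D{\left(42 \right)} - 29171 = 42 \left(1 + 42\right) - 29171 = 42 \cdot 43 - 29171 = 1806 - 29171 = -27365$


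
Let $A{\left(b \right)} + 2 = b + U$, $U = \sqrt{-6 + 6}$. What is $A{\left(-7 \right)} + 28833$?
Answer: $28824$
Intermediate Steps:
$U = 0$ ($U = \sqrt{0} = 0$)
$A{\left(b \right)} = -2 + b$ ($A{\left(b \right)} = -2 + \left(b + 0\right) = -2 + b$)
$A{\left(-7 \right)} + 28833 = \left(-2 - 7\right) + 28833 = -9 + 28833 = 28824$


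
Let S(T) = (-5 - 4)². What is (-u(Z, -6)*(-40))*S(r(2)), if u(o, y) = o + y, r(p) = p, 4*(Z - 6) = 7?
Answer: 5670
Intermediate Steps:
Z = 31/4 (Z = 6 + (¼)*7 = 6 + 7/4 = 31/4 ≈ 7.7500)
S(T) = 81 (S(T) = (-9)² = 81)
(-u(Z, -6)*(-40))*S(r(2)) = (-(31/4 - 6)*(-40))*81 = (-1*7/4*(-40))*81 = -7/4*(-40)*81 = 70*81 = 5670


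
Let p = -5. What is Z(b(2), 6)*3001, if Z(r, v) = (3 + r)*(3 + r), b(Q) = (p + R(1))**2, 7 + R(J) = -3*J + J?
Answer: 118842601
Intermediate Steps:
R(J) = -7 - 2*J (R(J) = -7 + (-3*J + J) = -7 - 2*J)
b(Q) = 196 (b(Q) = (-5 + (-7 - 2*1))**2 = (-5 + (-7 - 2))**2 = (-5 - 9)**2 = (-14)**2 = 196)
Z(r, v) = (3 + r)**2
Z(b(2), 6)*3001 = (3 + 196)**2*3001 = 199**2*3001 = 39601*3001 = 118842601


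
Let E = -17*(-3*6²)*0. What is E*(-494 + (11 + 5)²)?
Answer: 0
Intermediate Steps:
E = 0 (E = -17*(-3*36)*0 = -(-1836)*0 = -17*0 = 0)
E*(-494 + (11 + 5)²) = 0*(-494 + (11 + 5)²) = 0*(-494 + 16²) = 0*(-494 + 256) = 0*(-238) = 0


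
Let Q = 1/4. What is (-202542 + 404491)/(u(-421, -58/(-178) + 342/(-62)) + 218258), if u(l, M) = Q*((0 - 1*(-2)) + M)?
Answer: 1114354582/1204343243 ≈ 0.92528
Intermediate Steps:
Q = ¼ ≈ 0.25000
u(l, M) = ½ + M/4 (u(l, M) = ((0 - 1*(-2)) + M)/4 = ((0 + 2) + M)/4 = (2 + M)/4 = ½ + M/4)
(-202542 + 404491)/(u(-421, -58/(-178) + 342/(-62)) + 218258) = (-202542 + 404491)/((½ + (-58/(-178) + 342/(-62))/4) + 218258) = 201949/((½ + (-58*(-1/178) + 342*(-1/62))/4) + 218258) = 201949/((½ + (29/89 - 171/31)/4) + 218258) = 201949/((½ + (¼)*(-14320/2759)) + 218258) = 201949/((½ - 3580/2759) + 218258) = 201949/(-4401/5518 + 218258) = 201949/(1204343243/5518) = 201949*(5518/1204343243) = 1114354582/1204343243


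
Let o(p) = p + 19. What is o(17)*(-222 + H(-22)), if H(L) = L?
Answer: -8784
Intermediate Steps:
o(p) = 19 + p
o(17)*(-222 + H(-22)) = (19 + 17)*(-222 - 22) = 36*(-244) = -8784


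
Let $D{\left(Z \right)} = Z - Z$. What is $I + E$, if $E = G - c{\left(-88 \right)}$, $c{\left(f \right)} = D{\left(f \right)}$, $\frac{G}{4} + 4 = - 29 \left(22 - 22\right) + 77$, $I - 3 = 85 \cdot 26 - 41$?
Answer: $2464$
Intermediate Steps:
$I = 2172$ ($I = 3 + \left(85 \cdot 26 - 41\right) = 3 + \left(2210 - 41\right) = 3 + 2169 = 2172$)
$D{\left(Z \right)} = 0$
$G = 292$ ($G = -16 + 4 \left(- 29 \left(22 - 22\right) + 77\right) = -16 + 4 \left(\left(-29\right) 0 + 77\right) = -16 + 4 \left(0 + 77\right) = -16 + 4 \cdot 77 = -16 + 308 = 292$)
$c{\left(f \right)} = 0$
$E = 292$ ($E = 292 - 0 = 292 + 0 = 292$)
$I + E = 2172 + 292 = 2464$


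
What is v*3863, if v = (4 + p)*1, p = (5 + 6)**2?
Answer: 482875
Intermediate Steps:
p = 121 (p = 11**2 = 121)
v = 125 (v = (4 + 121)*1 = 125*1 = 125)
v*3863 = 125*3863 = 482875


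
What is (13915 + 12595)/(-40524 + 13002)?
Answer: -1205/1251 ≈ -0.96323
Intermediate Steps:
(13915 + 12595)/(-40524 + 13002) = 26510/(-27522) = 26510*(-1/27522) = -1205/1251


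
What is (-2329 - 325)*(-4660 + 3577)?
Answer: 2874282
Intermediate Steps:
(-2329 - 325)*(-4660 + 3577) = -2654*(-1083) = 2874282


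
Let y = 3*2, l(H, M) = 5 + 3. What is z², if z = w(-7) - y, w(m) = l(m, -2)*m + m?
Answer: 4761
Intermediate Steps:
l(H, M) = 8
w(m) = 9*m (w(m) = 8*m + m = 9*m)
y = 6
z = -69 (z = 9*(-7) - 1*6 = -63 - 6 = -69)
z² = (-69)² = 4761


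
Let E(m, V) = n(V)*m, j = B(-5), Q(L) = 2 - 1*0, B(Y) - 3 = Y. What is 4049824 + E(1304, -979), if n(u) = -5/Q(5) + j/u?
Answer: 3961588764/979 ≈ 4.0466e+6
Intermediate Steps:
B(Y) = 3 + Y
Q(L) = 2 (Q(L) = 2 + 0 = 2)
j = -2 (j = 3 - 5 = -2)
n(u) = -5/2 - 2/u
E(m, V) = m*(-5/2 - 2/V) (E(m, V) = (-5/2 - 2/V)*m = m*(-5/2 - 2/V))
4049824 + E(1304, -979) = 4049824 + (½)*1304*(-4 - 5*(-979))/(-979) = 4049824 + (½)*1304*(-1/979)*(-4 + 4895) = 4049824 + (½)*1304*(-1/979)*4891 = 4049824 - 3188932/979 = 3961588764/979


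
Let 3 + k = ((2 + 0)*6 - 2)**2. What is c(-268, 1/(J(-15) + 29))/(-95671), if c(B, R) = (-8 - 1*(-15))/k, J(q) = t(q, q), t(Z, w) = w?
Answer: -7/9280087 ≈ -7.5430e-7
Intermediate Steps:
k = 97 (k = -3 + ((2 + 0)*6 - 2)**2 = -3 + (2*6 - 2)**2 = -3 + (12 - 2)**2 = -3 + 10**2 = -3 + 100 = 97)
J(q) = q
c(B, R) = 7/97 (c(B, R) = (-8 - 1*(-15))/97 = (-8 + 15)/97 = (1/97)*7 = 7/97)
c(-268, 1/(J(-15) + 29))/(-95671) = (7/97)/(-95671) = (7/97)*(-1/95671) = -7/9280087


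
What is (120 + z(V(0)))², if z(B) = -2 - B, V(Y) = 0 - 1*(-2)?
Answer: 13456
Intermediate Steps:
V(Y) = 2 (V(Y) = 0 + 2 = 2)
(120 + z(V(0)))² = (120 + (-2 - 1*2))² = (120 + (-2 - 2))² = (120 - 4)² = 116² = 13456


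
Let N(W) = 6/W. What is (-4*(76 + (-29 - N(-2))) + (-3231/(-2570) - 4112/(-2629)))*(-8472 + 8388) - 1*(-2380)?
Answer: 63994512862/3378265 ≈ 18943.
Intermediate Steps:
(-4*(76 + (-29 - N(-2))) + (-3231/(-2570) - 4112/(-2629)))*(-8472 + 8388) - 1*(-2380) = (-4*(76 + (-29 - 6/(-2))) + (-3231/(-2570) - 4112/(-2629)))*(-8472 + 8388) - 1*(-2380) = (-4*(76 + (-29 - 6*(-1)/2)) + (-3231*(-1/2570) - 4112*(-1/2629)))*(-84) + 2380 = (-4*(76 + (-29 - 1*(-3))) + (3231/2570 + 4112/2629))*(-84) + 2380 = (-4*(76 + (-29 + 3)) + 19062139/6756530)*(-84) + 2380 = (-4*(76 - 26) + 19062139/6756530)*(-84) + 2380 = (-4*50 + 19062139/6756530)*(-84) + 2380 = (-200 + 19062139/6756530)*(-84) + 2380 = -1332243861/6756530*(-84) + 2380 = 55954242162/3378265 + 2380 = 63994512862/3378265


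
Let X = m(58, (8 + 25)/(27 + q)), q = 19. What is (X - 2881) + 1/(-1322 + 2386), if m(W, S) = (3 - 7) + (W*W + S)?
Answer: 11739667/24472 ≈ 479.72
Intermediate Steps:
m(W, S) = -4 + S + W² (m(W, S) = -4 + (W² + S) = -4 + (S + W²) = -4 + S + W²)
X = 154593/46 (X = -4 + (8 + 25)/(27 + 19) + 58² = -4 + 33/46 + 3364 = 154593/46 ≈ 3360.7)
(X - 2881) + 1/(-1322 + 2386) = (154593/46 - 2881) + 1/(-1322 + 2386) = 22067/46 + 1/1064 = 11739667/24472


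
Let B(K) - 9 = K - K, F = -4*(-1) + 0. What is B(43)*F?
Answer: 36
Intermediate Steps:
F = 4 (F = 4 + 0 = 4)
B(K) = 9 (B(K) = 9 + (K - K) = 9 + 0 = 9)
B(43)*F = 9*4 = 36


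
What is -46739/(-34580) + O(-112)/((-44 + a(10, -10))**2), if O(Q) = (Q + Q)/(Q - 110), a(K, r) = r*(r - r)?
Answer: 89713367/66349140 ≈ 1.3521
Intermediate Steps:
a(K, r) = 0 (a(K, r) = r*0 = 0)
O(Q) = 2*Q/(-110 + Q) (O(Q) = (2*Q)/(-110 + Q) = 2*Q/(-110 + Q))
-46739/(-34580) + O(-112)/((-44 + a(10, -10))**2) = -46739/(-34580) + (2*(-112)/(-110 - 112))/((-44 + 0)**2) = -46739*(-1/34580) + (2*(-112)/(-222))/((-44)**2) = 6677/4940 + (2*(-112)*(-1/222))/1936 = 6677/4940 + (112/111)*(1/1936) = 6677/4940 + 7/13431 = 89713367/66349140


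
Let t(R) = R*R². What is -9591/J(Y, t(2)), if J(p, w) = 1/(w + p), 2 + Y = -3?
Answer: -28773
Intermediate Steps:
Y = -5 (Y = -2 - 3 = -5)
t(R) = R³
J(p, w) = 1/(p + w)
-9591/J(Y, t(2)) = -9591/(1/(-5 + 2³)) = -9591/(1/(-5 + 8)) = -9591/(1/3) = -9591/⅓ = -9591*3 = -28773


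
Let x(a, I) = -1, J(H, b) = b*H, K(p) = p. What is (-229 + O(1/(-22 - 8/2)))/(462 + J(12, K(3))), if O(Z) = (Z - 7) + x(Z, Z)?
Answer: -6163/12948 ≈ -0.47598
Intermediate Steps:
J(H, b) = H*b
O(Z) = -8 + Z (O(Z) = (Z - 7) - 1 = (-7 + Z) - 1 = -8 + Z)
(-229 + O(1/(-22 - 8/2)))/(462 + J(12, K(3))) = (-229 + (-8 + 1/(-22 - 8/2)))/(462 + 12*3) = (-229 + (-8 + 1/(-22 - 8*½)))/(462 + 36) = (-229 + (-8 + 1/(-22 - 4)))/498 = (-229 + (-8 + 1/(-26)))*(1/498) = (-229 + (-8 - 1/26))*(1/498) = (-229 - 209/26)*(1/498) = -6163/26*1/498 = -6163/12948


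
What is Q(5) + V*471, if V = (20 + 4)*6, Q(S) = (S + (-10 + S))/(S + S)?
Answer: 67824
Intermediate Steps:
Q(S) = (-10 + 2*S)/(2*S) (Q(S) = (-10 + 2*S)/((2*S)) = (-10 + 2*S)*(1/(2*S)) = (-10 + 2*S)/(2*S))
V = 144 (V = 24*6 = 144)
Q(5) + V*471 = (-5 + 5)/5 + 144*471 = (⅕)*0 + 67824 = 0 + 67824 = 67824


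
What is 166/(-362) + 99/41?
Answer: 14516/7421 ≈ 1.9561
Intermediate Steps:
166/(-362) + 99/41 = 166*(-1/362) + 99*(1/41) = -83/181 + 99/41 = 14516/7421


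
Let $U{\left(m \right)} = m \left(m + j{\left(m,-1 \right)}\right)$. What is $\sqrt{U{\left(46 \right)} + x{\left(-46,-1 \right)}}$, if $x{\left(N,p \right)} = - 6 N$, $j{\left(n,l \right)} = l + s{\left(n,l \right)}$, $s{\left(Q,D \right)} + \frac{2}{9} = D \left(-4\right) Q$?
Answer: $\frac{\sqrt{97198}}{3} \approx 103.92$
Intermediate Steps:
$s{\left(Q,D \right)} = - \frac{2}{9} - 4 D Q$ ($s{\left(Q,D \right)} = - \frac{2}{9} + D \left(-4\right) Q = - \frac{2}{9} + - 4 D Q = - \frac{2}{9} - 4 D Q$)
$j{\left(n,l \right)} = - \frac{2}{9} + l - 4 l n$ ($j{\left(n,l \right)} = l - \left(\frac{2}{9} + 4 l n\right) = - \frac{2}{9} + l - 4 l n$)
$U{\left(m \right)} = m \left(- \frac{11}{9} + 5 m\right)$ ($U{\left(m \right)} = m \left(m - \left(\frac{11}{9} - 4 m\right)\right) = m \left(m + \left(- \frac{11}{9} + 4 m\right)\right) = m \left(- \frac{11}{9} + 5 m\right)$)
$\sqrt{U{\left(46 \right)} + x{\left(-46,-1 \right)}} = \sqrt{\frac{1}{9} \cdot 46 \left(-11 + 45 \cdot 46\right) - -276} = \sqrt{\frac{1}{9} \cdot 46 \left(-11 + 2070\right) + 276} = \sqrt{\frac{1}{9} \cdot 46 \cdot 2059 + 276} = \sqrt{\frac{94714}{9} + 276} = \sqrt{\frac{97198}{9}} = \frac{\sqrt{97198}}{3}$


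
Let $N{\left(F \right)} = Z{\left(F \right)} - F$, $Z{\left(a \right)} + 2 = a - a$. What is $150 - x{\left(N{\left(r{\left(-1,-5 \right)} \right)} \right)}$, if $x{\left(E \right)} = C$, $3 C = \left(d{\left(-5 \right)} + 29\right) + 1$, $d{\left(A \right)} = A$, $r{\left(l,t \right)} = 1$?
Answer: $\frac{425}{3} \approx 141.67$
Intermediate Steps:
$Z{\left(a \right)} = -2$ ($Z{\left(a \right)} = -2 + \left(a - a\right) = -2 + 0 = -2$)
$N{\left(F \right)} = -2 - F$
$C = \frac{25}{3}$ ($C = \frac{\left(-5 + 29\right) + 1}{3} = \frac{24 + 1}{3} = \frac{1}{3} \cdot 25 = \frac{25}{3} \approx 8.3333$)
$x{\left(E \right)} = \frac{25}{3}$
$150 - x{\left(N{\left(r{\left(-1,-5 \right)} \right)} \right)} = 150 - \frac{25}{3} = \frac{425}{3}$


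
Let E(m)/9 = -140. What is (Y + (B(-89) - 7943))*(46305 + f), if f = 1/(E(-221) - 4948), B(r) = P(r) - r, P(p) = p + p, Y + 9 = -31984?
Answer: -11505644095975/6208 ≈ -1.8534e+9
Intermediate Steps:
Y = -31993 (Y = -9 - 31984 = -31993)
E(m) = -1260 (E(m) = 9*(-140) = -1260)
P(p) = 2*p
B(r) = r (B(r) = 2*r - r = r)
f = -1/6208 (f = 1/(-1260 - 4948) = 1/(-6208) = -1/6208 ≈ -0.00016108)
(Y + (B(-89) - 7943))*(46305 + f) = (-31993 + (-89 - 7943))*(46305 - 1/6208) = (-31993 - 8032)*(287461439/6208) = -40025*287461439/6208 = -11505644095975/6208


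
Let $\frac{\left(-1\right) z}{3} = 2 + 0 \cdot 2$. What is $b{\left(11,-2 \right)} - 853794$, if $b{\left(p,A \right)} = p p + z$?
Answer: $-853679$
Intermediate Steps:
$z = -6$ ($z = - 3 \left(2 + 0 \cdot 2\right) = - 3 \left(2 + 0\right) = \left(-3\right) 2 = -6$)
$b{\left(p,A \right)} = -6 + p^{2}$ ($b{\left(p,A \right)} = p p - 6 = p^{2} - 6 = -6 + p^{2}$)
$b{\left(11,-2 \right)} - 853794 = \left(-6 + 11^{2}\right) - 853794 = \left(-6 + 121\right) - 853794 = 115 - 853794 = -853679$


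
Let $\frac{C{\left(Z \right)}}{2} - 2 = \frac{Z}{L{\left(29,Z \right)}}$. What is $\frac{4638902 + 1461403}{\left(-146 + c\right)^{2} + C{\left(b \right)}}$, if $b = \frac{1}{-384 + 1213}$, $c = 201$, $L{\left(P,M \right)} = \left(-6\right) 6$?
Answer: $\frac{91028751210}{45198737} \approx 2014.0$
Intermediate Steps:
$L{\left(P,M \right)} = -36$
$b = \frac{1}{829} \approx 0.0012063$
$C{\left(Z \right)} = 4 - \frac{Z}{18}$ ($C{\left(Z \right)} = 4 + 2 \frac{Z}{-36} = 4 + 2 Z \left(- \frac{1}{36}\right) = 4 + 2 \left(- \frac{Z}{36}\right) = 4 - \frac{Z}{18}$)
$\frac{4638902 + 1461403}{\left(-146 + c\right)^{2} + C{\left(b \right)}} = \frac{4638902 + 1461403}{\left(-146 + 201\right)^{2} + \left(4 - \frac{1}{14922}\right)} = \frac{6100305}{55^{2} + \left(4 - \frac{1}{14922}\right)} = \frac{6100305}{3025 + \frac{59687}{14922}} = \frac{6100305}{\frac{45198737}{14922}} = 6100305 \cdot \frac{14922}{45198737} = \frac{91028751210}{45198737}$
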